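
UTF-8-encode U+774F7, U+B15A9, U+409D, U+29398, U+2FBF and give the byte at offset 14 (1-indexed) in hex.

1-indexed offset 14 is 0-indexed offset 13.
U+774F7 → 4-byte form F1 B7 93 B7 at offsets 0–3.
U+B15A9 → 4-byte form F2 B1 96 A9 at offsets 4–7.
U+409D → 3-byte form E4 82 9D at offsets 8–10.
U+29398 → 4-byte form F0 A9 8E 98 at offsets 11–14.
Offset 13 falls in char 4's range; it's byte 3 of F0 A9 8E 98 = 0x8E.

0x8E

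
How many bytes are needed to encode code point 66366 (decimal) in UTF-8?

4

U+1033E = 0x1033E. UTF-8 uses 1 byte below 0x80, 2 below 0x800, 3 below 0x10000, 4 up to 0x10FFFF. 0x1033E is in U+10000–U+10FFFF → 4 bytes.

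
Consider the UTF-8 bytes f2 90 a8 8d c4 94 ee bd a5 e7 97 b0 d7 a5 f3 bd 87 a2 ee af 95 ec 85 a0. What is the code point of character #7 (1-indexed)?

Offset 0: leading byte 0xF2 = 11110010 → 4-byte char #1 = F2 90 A8 8D.
Offset 4: leading byte 0xC4 = 11000100 → 2-byte char #2 = C4 94.
Offset 6: leading byte 0xEE = 11101110 → 3-byte char #3 = EE BD A5.
Offset 9: leading byte 0xE7 = 11100111 → 3-byte char #4 = E7 97 B0.
Offset 12: leading byte 0xD7 = 11010111 → 2-byte char #5 = D7 A5.
Offset 14: leading byte 0xF3 = 11110011 → 4-byte char #6 = F3 BD 87 A2.
Offset 18: leading byte 0xEE = 11101110 → 3-byte char #7 = EE AF 95.
Leading byte 0xEE = 11101110 matches 1110xxxx → 3-byte sequence.
Byte 1: 0xEE = 11101110, payload 1110 (4 bits).
Byte 2: 0xAF = 10101111 (10xxxxxx ✓), payload 101111.
Byte 3: 0x95 = 10010101 (10xxxxxx ✓), payload 010101.
Concatenate: 1110101111010101 = 0xEBD5 (16 bits → U+EBD5).

U+EBD5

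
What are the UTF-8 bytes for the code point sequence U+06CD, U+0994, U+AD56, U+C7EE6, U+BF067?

U+06CD: 2-byte form → DB 8D.
U+0994: 3-byte form → E0 A6 94.
U+AD56: 3-byte form → EA B5 96.
U+C7EE6: 4-byte form → F3 87 BB A6.
U+BF067: 4-byte form → F2 BF 81 A7.
Concatenated (16 bytes): DB 8D E0 A6 94 EA B5 96 F3 87 BB A6 F2 BF 81 A7.

DB 8D E0 A6 94 EA B5 96 F3 87 BB A6 F2 BF 81 A7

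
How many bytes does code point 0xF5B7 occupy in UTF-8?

U+F5B7 = 0xF5B7. UTF-8 uses 1 byte below 0x80, 2 below 0x800, 3 below 0x10000, 4 up to 0x10FFFF. 0xF5B7 is in U+0800–U+FFFF → 3 bytes.

3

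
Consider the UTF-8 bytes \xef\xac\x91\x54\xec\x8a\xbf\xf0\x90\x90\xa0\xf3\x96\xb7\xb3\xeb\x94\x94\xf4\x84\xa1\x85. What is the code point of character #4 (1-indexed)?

Offset 0: leading byte 0xEF = 11101111 → 3-byte char #1 = EF AC 91.
Offset 3: leading byte 0x54 = 01010100 → 1-byte char #2 = 54.
Offset 4: leading byte 0xEC = 11101100 → 3-byte char #3 = EC 8A BF.
Offset 7: leading byte 0xF0 = 11110000 → 4-byte char #4 = F0 90 90 A0.
Leading byte 0xF0 = 11110000 matches 11110xxx → 4-byte sequence.
Byte 1: 0xF0 = 11110000, payload 000 (3 bits).
Byte 2: 0x90 = 10010000 (10xxxxxx ✓), payload 010000.
Byte 3: 0x90 = 10010000 (10xxxxxx ✓), payload 010000.
Byte 4: 0xA0 = 10100000 (10xxxxxx ✓), payload 100000.
Concatenate: 000010000010000100000 = 0x10420 (21 bits → U+10420).

U+10420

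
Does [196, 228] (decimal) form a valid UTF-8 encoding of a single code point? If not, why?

invalid (non-continuation byte where continuation expected)

Leading byte 0xC4 = 11000100 → 2-byte form.
Byte 2 is 0xE4 = 11100100, which is not 10xxxxxx — expected a continuation byte.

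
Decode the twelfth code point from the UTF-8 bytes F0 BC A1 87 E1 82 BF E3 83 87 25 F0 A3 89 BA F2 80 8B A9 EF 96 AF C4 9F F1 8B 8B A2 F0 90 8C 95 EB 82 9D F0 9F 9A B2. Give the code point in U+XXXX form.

Offset 0: leading byte 0xF0 = 11110000 → 4-byte char #1 = F0 BC A1 87.
Offset 4: leading byte 0xE1 = 11100001 → 3-byte char #2 = E1 82 BF.
Offset 7: leading byte 0xE3 = 11100011 → 3-byte char #3 = E3 83 87.
Offset 10: leading byte 0x25 = 00100101 → 1-byte char #4 = 25.
Offset 11: leading byte 0xF0 = 11110000 → 4-byte char #5 = F0 A3 89 BA.
Offset 15: leading byte 0xF2 = 11110010 → 4-byte char #6 = F2 80 8B A9.
Offset 19: leading byte 0xEF = 11101111 → 3-byte char #7 = EF 96 AF.
Offset 22: leading byte 0xC4 = 11000100 → 2-byte char #8 = C4 9F.
Offset 24: leading byte 0xF1 = 11110001 → 4-byte char #9 = F1 8B 8B A2.
Offset 28: leading byte 0xF0 = 11110000 → 4-byte char #10 = F0 90 8C 95.
Offset 32: leading byte 0xEB = 11101011 → 3-byte char #11 = EB 82 9D.
Offset 35: leading byte 0xF0 = 11110000 → 4-byte char #12 = F0 9F 9A B2.
Leading byte 0xF0 = 11110000 matches 11110xxx → 4-byte sequence.
Byte 1: 0xF0 = 11110000, payload 000 (3 bits).
Byte 2: 0x9F = 10011111 (10xxxxxx ✓), payload 011111.
Byte 3: 0x9A = 10011010 (10xxxxxx ✓), payload 011010.
Byte 4: 0xB2 = 10110010 (10xxxxxx ✓), payload 110010.
Concatenate: 000011111011010110010 = 0x1F6B2 (21 bits → U+1F6B2).

U+1F6B2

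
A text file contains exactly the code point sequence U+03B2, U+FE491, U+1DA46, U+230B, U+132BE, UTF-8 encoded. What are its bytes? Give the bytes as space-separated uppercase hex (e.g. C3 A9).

U+03B2: 2-byte form → CE B2.
U+FE491: 4-byte form → F3 BE 92 91.
U+1DA46: 4-byte form → F0 9D A9 86.
U+230B: 3-byte form → E2 8C 8B.
U+132BE: 4-byte form → F0 93 8A BE.
Concatenated (17 bytes): CE B2 F3 BE 92 91 F0 9D A9 86 E2 8C 8B F0 93 8A BE.

CE B2 F3 BE 92 91 F0 9D A9 86 E2 8C 8B F0 93 8A BE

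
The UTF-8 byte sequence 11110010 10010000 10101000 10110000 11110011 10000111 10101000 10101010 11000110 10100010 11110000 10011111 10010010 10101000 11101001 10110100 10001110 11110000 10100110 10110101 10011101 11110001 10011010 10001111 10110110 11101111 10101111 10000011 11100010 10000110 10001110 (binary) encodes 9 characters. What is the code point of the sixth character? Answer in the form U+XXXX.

Offset 0: leading byte 0xF2 = 11110010 → 4-byte char #1 = F2 90 A8 B0.
Offset 4: leading byte 0xF3 = 11110011 → 4-byte char #2 = F3 87 A8 AA.
Offset 8: leading byte 0xC6 = 11000110 → 2-byte char #3 = C6 A2.
Offset 10: leading byte 0xF0 = 11110000 → 4-byte char #4 = F0 9F 92 A8.
Offset 14: leading byte 0xE9 = 11101001 → 3-byte char #5 = E9 B4 8E.
Offset 17: leading byte 0xF0 = 11110000 → 4-byte char #6 = F0 A6 B5 9D.
Leading byte 0xF0 = 11110000 matches 11110xxx → 4-byte sequence.
Byte 1: 0xF0 = 11110000, payload 000 (3 bits).
Byte 2: 0xA6 = 10100110 (10xxxxxx ✓), payload 100110.
Byte 3: 0xB5 = 10110101 (10xxxxxx ✓), payload 110101.
Byte 4: 0x9D = 10011101 (10xxxxxx ✓), payload 011101.
Concatenate: 000100110110101011101 = 0x26D5D (21 bits → U+26D5D).

U+26D5D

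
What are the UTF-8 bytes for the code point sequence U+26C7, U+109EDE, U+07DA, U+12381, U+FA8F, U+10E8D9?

E2 9B 87 F4 89 BB 9E DF 9A F0 92 8E 81 EF AA 8F F4 8E A3 99

U+26C7: 3-byte form → E2 9B 87.
U+109EDE: 4-byte form → F4 89 BB 9E.
U+07DA: 2-byte form → DF 9A.
U+12381: 4-byte form → F0 92 8E 81.
U+FA8F: 3-byte form → EF AA 8F.
U+10E8D9: 4-byte form → F4 8E A3 99.
Concatenated (20 bytes): E2 9B 87 F4 89 BB 9E DF 9A F0 92 8E 81 EF AA 8F F4 8E A3 99.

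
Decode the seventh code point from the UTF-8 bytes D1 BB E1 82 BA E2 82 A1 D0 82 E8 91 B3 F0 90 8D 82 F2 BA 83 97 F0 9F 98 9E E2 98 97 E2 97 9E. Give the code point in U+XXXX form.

U+BA0D7

Offset 0: leading byte 0xD1 = 11010001 → 2-byte char #1 = D1 BB.
Offset 2: leading byte 0xE1 = 11100001 → 3-byte char #2 = E1 82 BA.
Offset 5: leading byte 0xE2 = 11100010 → 3-byte char #3 = E2 82 A1.
Offset 8: leading byte 0xD0 = 11010000 → 2-byte char #4 = D0 82.
Offset 10: leading byte 0xE8 = 11101000 → 3-byte char #5 = E8 91 B3.
Offset 13: leading byte 0xF0 = 11110000 → 4-byte char #6 = F0 90 8D 82.
Offset 17: leading byte 0xF2 = 11110010 → 4-byte char #7 = F2 BA 83 97.
Leading byte 0xF2 = 11110010 matches 11110xxx → 4-byte sequence.
Byte 1: 0xF2 = 11110010, payload 010 (3 bits).
Byte 2: 0xBA = 10111010 (10xxxxxx ✓), payload 111010.
Byte 3: 0x83 = 10000011 (10xxxxxx ✓), payload 000011.
Byte 4: 0x97 = 10010111 (10xxxxxx ✓), payload 010111.
Concatenate: 010111010000011010111 = 0xBA0D7 (21 bits → U+BA0D7).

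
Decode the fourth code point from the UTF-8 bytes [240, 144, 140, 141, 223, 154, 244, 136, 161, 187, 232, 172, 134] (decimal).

Offset 0: leading byte 0xF0 = 11110000 → 4-byte char #1 = F0 90 8C 8D.
Offset 4: leading byte 0xDF = 11011111 → 2-byte char #2 = DF 9A.
Offset 6: leading byte 0xF4 = 11110100 → 4-byte char #3 = F4 88 A1 BB.
Offset 10: leading byte 0xE8 = 11101000 → 3-byte char #4 = E8 AC 86.
Leading byte 0xE8 = 11101000 matches 1110xxxx → 3-byte sequence.
Byte 1: 0xE8 = 11101000, payload 1000 (4 bits).
Byte 2: 0xAC = 10101100 (10xxxxxx ✓), payload 101100.
Byte 3: 0x86 = 10000110 (10xxxxxx ✓), payload 000110.
Concatenate: 1000101100000110 = 0x8B06 (16 bits → U+8B06).

U+8B06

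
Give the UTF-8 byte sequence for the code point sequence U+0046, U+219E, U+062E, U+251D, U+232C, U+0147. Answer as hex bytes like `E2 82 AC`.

46 E2 86 9E D8 AE E2 94 9D E2 8C AC C5 87

U+0046: 1-byte form → 46.
U+219E: 3-byte form → E2 86 9E.
U+062E: 2-byte form → D8 AE.
U+251D: 3-byte form → E2 94 9D.
U+232C: 3-byte form → E2 8C AC.
U+0147: 2-byte form → C5 87.
Concatenated (14 bytes): 46 E2 86 9E D8 AE E2 94 9D E2 8C AC C5 87.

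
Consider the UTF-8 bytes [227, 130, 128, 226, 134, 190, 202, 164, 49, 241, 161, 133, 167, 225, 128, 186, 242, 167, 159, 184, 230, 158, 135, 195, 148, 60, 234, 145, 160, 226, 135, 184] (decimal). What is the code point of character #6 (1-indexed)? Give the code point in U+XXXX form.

Offset 0: leading byte 0xE3 = 11100011 → 3-byte char #1 = E3 82 80.
Offset 3: leading byte 0xE2 = 11100010 → 3-byte char #2 = E2 86 BE.
Offset 6: leading byte 0xCA = 11001010 → 2-byte char #3 = CA A4.
Offset 8: leading byte 0x31 = 00110001 → 1-byte char #4 = 31.
Offset 9: leading byte 0xF1 = 11110001 → 4-byte char #5 = F1 A1 85 A7.
Offset 13: leading byte 0xE1 = 11100001 → 3-byte char #6 = E1 80 BA.
Leading byte 0xE1 = 11100001 matches 1110xxxx → 3-byte sequence.
Byte 1: 0xE1 = 11100001, payload 0001 (4 bits).
Byte 2: 0x80 = 10000000 (10xxxxxx ✓), payload 000000.
Byte 3: 0xBA = 10111010 (10xxxxxx ✓), payload 111010.
Concatenate: 0001000000111010 = 0x103A (16 bits → U+103A).

U+103A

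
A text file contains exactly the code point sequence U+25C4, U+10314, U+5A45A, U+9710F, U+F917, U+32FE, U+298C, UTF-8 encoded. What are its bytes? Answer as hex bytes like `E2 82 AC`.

U+25C4: 3-byte form → E2 97 84.
U+10314: 4-byte form → F0 90 8C 94.
U+5A45A: 4-byte form → F1 9A 91 9A.
U+9710F: 4-byte form → F2 97 84 8F.
U+F917: 3-byte form → EF A4 97.
U+32FE: 3-byte form → E3 8B BE.
U+298C: 3-byte form → E2 A6 8C.
Concatenated (24 bytes): E2 97 84 F0 90 8C 94 F1 9A 91 9A F2 97 84 8F EF A4 97 E3 8B BE E2 A6 8C.

E2 97 84 F0 90 8C 94 F1 9A 91 9A F2 97 84 8F EF A4 97 E3 8B BE E2 A6 8C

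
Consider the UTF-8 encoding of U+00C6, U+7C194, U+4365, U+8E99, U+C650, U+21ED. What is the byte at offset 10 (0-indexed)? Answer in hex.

0xBA

U+00C6 → 2-byte form C3 86 at offsets 0–1.
U+7C194 → 4-byte form F1 BC 86 94 at offsets 2–5.
U+4365 → 3-byte form E4 8D A5 at offsets 6–8.
U+8E99 → 3-byte form E8 BA 99 at offsets 9–11.
Offset 10 falls in char 4's range; it's byte 2 of E8 BA 99 = 0xBA.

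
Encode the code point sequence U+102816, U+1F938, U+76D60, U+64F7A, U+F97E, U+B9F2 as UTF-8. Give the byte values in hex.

F4 82 A0 96 F0 9F A4 B8 F1 B6 B5 A0 F1 A4 BD BA EF A5 BE EB A7 B2

U+102816: 4-byte form → F4 82 A0 96.
U+1F938: 4-byte form → F0 9F A4 B8.
U+76D60: 4-byte form → F1 B6 B5 A0.
U+64F7A: 4-byte form → F1 A4 BD BA.
U+F97E: 3-byte form → EF A5 BE.
U+B9F2: 3-byte form → EB A7 B2.
Concatenated (22 bytes): F4 82 A0 96 F0 9F A4 B8 F1 B6 B5 A0 F1 A4 BD BA EF A5 BE EB A7 B2.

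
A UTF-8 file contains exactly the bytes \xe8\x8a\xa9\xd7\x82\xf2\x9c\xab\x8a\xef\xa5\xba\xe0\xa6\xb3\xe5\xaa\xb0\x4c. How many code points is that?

7

Byte at offset 0: 0xE8 = 11101000 → 3-byte char (#1). Advance 3.
Byte at offset 3: 0xD7 = 11010111 → 2-byte char (#2). Advance 2.
Byte at offset 5: 0xF2 = 11110010 → 4-byte char (#3). Advance 4.
Byte at offset 9: 0xEF = 11101111 → 3-byte char (#4). Advance 3.
Byte at offset 12: 0xE0 = 11100000 → 3-byte char (#5). Advance 3.
Byte at offset 15: 0xE5 = 11100101 → 3-byte char (#6). Advance 3.
Byte at offset 18: 0x4C = 01001100 → 1-byte char (#7). Advance 1.
Reached end at offset 19 after 7 code points.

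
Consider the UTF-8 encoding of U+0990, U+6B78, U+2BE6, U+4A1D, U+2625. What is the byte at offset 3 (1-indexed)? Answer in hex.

0x90

1-indexed offset 3 is 0-indexed offset 2.
U+0990 → 3-byte form E0 A6 90 at offsets 0–2.
Offset 2 falls in char 1's range; it's byte 3 of E0 A6 90 = 0x90.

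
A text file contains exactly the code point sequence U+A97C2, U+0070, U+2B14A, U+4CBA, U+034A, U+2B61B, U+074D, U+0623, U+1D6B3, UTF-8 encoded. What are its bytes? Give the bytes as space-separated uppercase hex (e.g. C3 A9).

U+A97C2: 4-byte form → F2 A9 9F 82.
U+0070: 1-byte form → 70.
U+2B14A: 4-byte form → F0 AB 85 8A.
U+4CBA: 3-byte form → E4 B2 BA.
U+034A: 2-byte form → CD 8A.
U+2B61B: 4-byte form → F0 AB 98 9B.
U+074D: 2-byte form → DD 8D.
U+0623: 2-byte form → D8 A3.
U+1D6B3: 4-byte form → F0 9D 9A B3.
Concatenated (26 bytes): F2 A9 9F 82 70 F0 AB 85 8A E4 B2 BA CD 8A F0 AB 98 9B DD 8D D8 A3 F0 9D 9A B3.

F2 A9 9F 82 70 F0 AB 85 8A E4 B2 BA CD 8A F0 AB 98 9B DD 8D D8 A3 F0 9D 9A B3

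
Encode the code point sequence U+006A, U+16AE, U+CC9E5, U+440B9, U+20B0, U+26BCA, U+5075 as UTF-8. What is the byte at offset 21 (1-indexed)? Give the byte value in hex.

0x81

1-indexed offset 21 is 0-indexed offset 20.
U+006A → 1-byte form 6A at offsets 0–0.
U+16AE → 3-byte form E1 9A AE at offsets 1–3.
U+CC9E5 → 4-byte form F3 8C A7 A5 at offsets 4–7.
U+440B9 → 4-byte form F1 84 82 B9 at offsets 8–11.
U+20B0 → 3-byte form E2 82 B0 at offsets 12–14.
U+26BCA → 4-byte form F0 A6 AF 8A at offsets 15–18.
U+5075 → 3-byte form E5 81 B5 at offsets 19–21.
Offset 20 falls in char 7's range; it's byte 2 of E5 81 B5 = 0x81.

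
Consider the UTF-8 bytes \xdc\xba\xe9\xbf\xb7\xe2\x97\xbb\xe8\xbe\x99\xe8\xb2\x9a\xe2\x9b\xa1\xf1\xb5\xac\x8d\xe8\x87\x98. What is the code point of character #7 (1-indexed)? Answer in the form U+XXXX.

U+75B0D

Offset 0: leading byte 0xDC = 11011100 → 2-byte char #1 = DC BA.
Offset 2: leading byte 0xE9 = 11101001 → 3-byte char #2 = E9 BF B7.
Offset 5: leading byte 0xE2 = 11100010 → 3-byte char #3 = E2 97 BB.
Offset 8: leading byte 0xE8 = 11101000 → 3-byte char #4 = E8 BE 99.
Offset 11: leading byte 0xE8 = 11101000 → 3-byte char #5 = E8 B2 9A.
Offset 14: leading byte 0xE2 = 11100010 → 3-byte char #6 = E2 9B A1.
Offset 17: leading byte 0xF1 = 11110001 → 4-byte char #7 = F1 B5 AC 8D.
Leading byte 0xF1 = 11110001 matches 11110xxx → 4-byte sequence.
Byte 1: 0xF1 = 11110001, payload 001 (3 bits).
Byte 2: 0xB5 = 10110101 (10xxxxxx ✓), payload 110101.
Byte 3: 0xAC = 10101100 (10xxxxxx ✓), payload 101100.
Byte 4: 0x8D = 10001101 (10xxxxxx ✓), payload 001101.
Concatenate: 001110101101100001101 = 0x75B0D (21 bits → U+75B0D).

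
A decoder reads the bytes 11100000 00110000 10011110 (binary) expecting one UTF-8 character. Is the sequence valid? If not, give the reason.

Leading byte 0xE0 = 11100000 → 3-byte form.
Byte 2 is 0x30 = 00110000, which is not 10xxxxxx — expected a continuation byte.

invalid (non-continuation byte where continuation expected)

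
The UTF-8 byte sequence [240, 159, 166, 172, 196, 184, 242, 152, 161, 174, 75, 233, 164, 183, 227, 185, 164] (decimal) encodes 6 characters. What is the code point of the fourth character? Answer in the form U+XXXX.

Offset 0: leading byte 0xF0 = 11110000 → 4-byte char #1 = F0 9F A6 AC.
Offset 4: leading byte 0xC4 = 11000100 → 2-byte char #2 = C4 B8.
Offset 6: leading byte 0xF2 = 11110010 → 4-byte char #3 = F2 98 A1 AE.
Offset 10: leading byte 0x4B = 01001011 → 1-byte char #4 = 4B.
Leading byte 0x4B = 01001011 matches 0xxxxxxx → 1-byte sequence.
Byte 1: 0x4B = 01001011, payload 1001011 (7 bits).
Concatenate: 1001011 = 0x4B (7 bits → U+004B).

U+004B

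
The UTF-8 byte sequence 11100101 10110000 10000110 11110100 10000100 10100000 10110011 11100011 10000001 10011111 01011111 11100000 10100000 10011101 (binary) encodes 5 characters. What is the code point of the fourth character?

U+005F

Offset 0: leading byte 0xE5 = 11100101 → 3-byte char #1 = E5 B0 86.
Offset 3: leading byte 0xF4 = 11110100 → 4-byte char #2 = F4 84 A0 B3.
Offset 7: leading byte 0xE3 = 11100011 → 3-byte char #3 = E3 81 9F.
Offset 10: leading byte 0x5F = 01011111 → 1-byte char #4 = 5F.
Leading byte 0x5F = 01011111 matches 0xxxxxxx → 1-byte sequence.
Byte 1: 0x5F = 01011111, payload 1011111 (7 bits).
Concatenate: 1011111 = 0x5F (7 bits → U+005F).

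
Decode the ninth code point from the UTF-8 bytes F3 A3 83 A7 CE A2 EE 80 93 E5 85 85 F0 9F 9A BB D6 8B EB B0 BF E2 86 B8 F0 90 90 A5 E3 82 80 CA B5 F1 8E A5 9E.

U+10425

Offset 0: leading byte 0xF3 = 11110011 → 4-byte char #1 = F3 A3 83 A7.
Offset 4: leading byte 0xCE = 11001110 → 2-byte char #2 = CE A2.
Offset 6: leading byte 0xEE = 11101110 → 3-byte char #3 = EE 80 93.
Offset 9: leading byte 0xE5 = 11100101 → 3-byte char #4 = E5 85 85.
Offset 12: leading byte 0xF0 = 11110000 → 4-byte char #5 = F0 9F 9A BB.
Offset 16: leading byte 0xD6 = 11010110 → 2-byte char #6 = D6 8B.
Offset 18: leading byte 0xEB = 11101011 → 3-byte char #7 = EB B0 BF.
Offset 21: leading byte 0xE2 = 11100010 → 3-byte char #8 = E2 86 B8.
Offset 24: leading byte 0xF0 = 11110000 → 4-byte char #9 = F0 90 90 A5.
Leading byte 0xF0 = 11110000 matches 11110xxx → 4-byte sequence.
Byte 1: 0xF0 = 11110000, payload 000 (3 bits).
Byte 2: 0x90 = 10010000 (10xxxxxx ✓), payload 010000.
Byte 3: 0x90 = 10010000 (10xxxxxx ✓), payload 010000.
Byte 4: 0xA5 = 10100101 (10xxxxxx ✓), payload 100101.
Concatenate: 000010000010000100101 = 0x10425 (21 bits → U+10425).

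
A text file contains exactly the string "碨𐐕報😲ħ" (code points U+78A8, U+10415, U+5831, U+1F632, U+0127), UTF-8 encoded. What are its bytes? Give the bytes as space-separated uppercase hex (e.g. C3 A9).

E7 A2 A8 F0 90 90 95 E5 A0 B1 F0 9F 98 B2 C4 A7

U+78A8: 3-byte form → E7 A2 A8.
U+10415: 4-byte form → F0 90 90 95.
U+5831: 3-byte form → E5 A0 B1.
U+1F632: 4-byte form → F0 9F 98 B2.
U+0127: 2-byte form → C4 A7.
Concatenated (16 bytes): E7 A2 A8 F0 90 90 95 E5 A0 B1 F0 9F 98 B2 C4 A7.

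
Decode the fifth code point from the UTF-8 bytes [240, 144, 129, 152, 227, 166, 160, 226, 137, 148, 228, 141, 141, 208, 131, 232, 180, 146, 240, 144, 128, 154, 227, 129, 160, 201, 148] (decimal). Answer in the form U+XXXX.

Offset 0: leading byte 0xF0 = 11110000 → 4-byte char #1 = F0 90 81 98.
Offset 4: leading byte 0xE3 = 11100011 → 3-byte char #2 = E3 A6 A0.
Offset 7: leading byte 0xE2 = 11100010 → 3-byte char #3 = E2 89 94.
Offset 10: leading byte 0xE4 = 11100100 → 3-byte char #4 = E4 8D 8D.
Offset 13: leading byte 0xD0 = 11010000 → 2-byte char #5 = D0 83.
Leading byte 0xD0 = 11010000 matches 110xxxxx → 2-byte sequence.
Byte 1: 0xD0 = 11010000, payload 10000 (5 bits).
Byte 2: 0x83 = 10000011 (10xxxxxx ✓), payload 000011.
Concatenate: 10000000011 = 0x403 (11 bits → U+0403).

U+0403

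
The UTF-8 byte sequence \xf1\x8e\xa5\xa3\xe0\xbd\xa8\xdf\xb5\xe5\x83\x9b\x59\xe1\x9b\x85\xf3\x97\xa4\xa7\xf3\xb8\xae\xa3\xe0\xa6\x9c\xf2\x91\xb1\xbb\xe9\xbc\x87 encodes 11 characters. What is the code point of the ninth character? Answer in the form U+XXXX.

U+099C

Offset 0: leading byte 0xF1 = 11110001 → 4-byte char #1 = F1 8E A5 A3.
Offset 4: leading byte 0xE0 = 11100000 → 3-byte char #2 = E0 BD A8.
Offset 7: leading byte 0xDF = 11011111 → 2-byte char #3 = DF B5.
Offset 9: leading byte 0xE5 = 11100101 → 3-byte char #4 = E5 83 9B.
Offset 12: leading byte 0x59 = 01011001 → 1-byte char #5 = 59.
Offset 13: leading byte 0xE1 = 11100001 → 3-byte char #6 = E1 9B 85.
Offset 16: leading byte 0xF3 = 11110011 → 4-byte char #7 = F3 97 A4 A7.
Offset 20: leading byte 0xF3 = 11110011 → 4-byte char #8 = F3 B8 AE A3.
Offset 24: leading byte 0xE0 = 11100000 → 3-byte char #9 = E0 A6 9C.
Leading byte 0xE0 = 11100000 matches 1110xxxx → 3-byte sequence.
Byte 1: 0xE0 = 11100000, payload 0000 (4 bits).
Byte 2: 0xA6 = 10100110 (10xxxxxx ✓), payload 100110.
Byte 3: 0x9C = 10011100 (10xxxxxx ✓), payload 011100.
Concatenate: 0000100110011100 = 0x99C (16 bits → U+099C).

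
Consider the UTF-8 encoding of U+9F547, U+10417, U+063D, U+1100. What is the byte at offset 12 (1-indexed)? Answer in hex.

0x84

1-indexed offset 12 is 0-indexed offset 11.
U+9F547 → 4-byte form F2 9F 95 87 at offsets 0–3.
U+10417 → 4-byte form F0 90 90 97 at offsets 4–7.
U+063D → 2-byte form D8 BD at offsets 8–9.
U+1100 → 3-byte form E1 84 80 at offsets 10–12.
Offset 11 falls in char 4's range; it's byte 2 of E1 84 80 = 0x84.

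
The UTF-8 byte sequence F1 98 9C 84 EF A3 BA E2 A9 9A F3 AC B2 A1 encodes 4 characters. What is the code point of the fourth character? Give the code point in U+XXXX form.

Offset 0: leading byte 0xF1 = 11110001 → 4-byte char #1 = F1 98 9C 84.
Offset 4: leading byte 0xEF = 11101111 → 3-byte char #2 = EF A3 BA.
Offset 7: leading byte 0xE2 = 11100010 → 3-byte char #3 = E2 A9 9A.
Offset 10: leading byte 0xF3 = 11110011 → 4-byte char #4 = F3 AC B2 A1.
Leading byte 0xF3 = 11110011 matches 11110xxx → 4-byte sequence.
Byte 1: 0xF3 = 11110011, payload 011 (3 bits).
Byte 2: 0xAC = 10101100 (10xxxxxx ✓), payload 101100.
Byte 3: 0xB2 = 10110010 (10xxxxxx ✓), payload 110010.
Byte 4: 0xA1 = 10100001 (10xxxxxx ✓), payload 100001.
Concatenate: 011101100110010100001 = 0xECCA1 (21 bits → U+ECCA1).

U+ECCA1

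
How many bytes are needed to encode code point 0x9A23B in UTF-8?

U+9A23B = 0x9A23B. UTF-8 uses 1 byte below 0x80, 2 below 0x800, 3 below 0x10000, 4 up to 0x10FFFF. 0x9A23B is in U+10000–U+10FFFF → 4 bytes.

4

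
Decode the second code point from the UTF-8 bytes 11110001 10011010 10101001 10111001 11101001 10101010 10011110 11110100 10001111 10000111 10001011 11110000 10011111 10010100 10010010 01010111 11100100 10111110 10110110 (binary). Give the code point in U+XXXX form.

Offset 0: leading byte 0xF1 = 11110001 → 4-byte char #1 = F1 9A A9 B9.
Offset 4: leading byte 0xE9 = 11101001 → 3-byte char #2 = E9 AA 9E.
Leading byte 0xE9 = 11101001 matches 1110xxxx → 3-byte sequence.
Byte 1: 0xE9 = 11101001, payload 1001 (4 bits).
Byte 2: 0xAA = 10101010 (10xxxxxx ✓), payload 101010.
Byte 3: 0x9E = 10011110 (10xxxxxx ✓), payload 011110.
Concatenate: 1001101010011110 = 0x9A9E (16 bits → U+9A9E).

U+9A9E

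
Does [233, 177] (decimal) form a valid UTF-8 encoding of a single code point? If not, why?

Leading byte 0xE9 = 11101001 → 3-byte form, but only 2 bytes are present.

invalid (sequence truncated)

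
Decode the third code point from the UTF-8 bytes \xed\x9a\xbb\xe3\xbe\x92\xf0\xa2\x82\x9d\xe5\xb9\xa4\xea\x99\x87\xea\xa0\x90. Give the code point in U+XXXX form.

Offset 0: leading byte 0xED = 11101101 → 3-byte char #1 = ED 9A BB.
Offset 3: leading byte 0xE3 = 11100011 → 3-byte char #2 = E3 BE 92.
Offset 6: leading byte 0xF0 = 11110000 → 4-byte char #3 = F0 A2 82 9D.
Leading byte 0xF0 = 11110000 matches 11110xxx → 4-byte sequence.
Byte 1: 0xF0 = 11110000, payload 000 (3 bits).
Byte 2: 0xA2 = 10100010 (10xxxxxx ✓), payload 100010.
Byte 3: 0x82 = 10000010 (10xxxxxx ✓), payload 000010.
Byte 4: 0x9D = 10011101 (10xxxxxx ✓), payload 011101.
Concatenate: 000100010000010011101 = 0x2209D (21 bits → U+2209D).

U+2209D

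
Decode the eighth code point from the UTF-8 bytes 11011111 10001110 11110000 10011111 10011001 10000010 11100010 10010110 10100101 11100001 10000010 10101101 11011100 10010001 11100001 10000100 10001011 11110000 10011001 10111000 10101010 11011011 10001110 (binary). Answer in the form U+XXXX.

U+06CE

Offset 0: leading byte 0xDF = 11011111 → 2-byte char #1 = DF 8E.
Offset 2: leading byte 0xF0 = 11110000 → 4-byte char #2 = F0 9F 99 82.
Offset 6: leading byte 0xE2 = 11100010 → 3-byte char #3 = E2 96 A5.
Offset 9: leading byte 0xE1 = 11100001 → 3-byte char #4 = E1 82 AD.
Offset 12: leading byte 0xDC = 11011100 → 2-byte char #5 = DC 91.
Offset 14: leading byte 0xE1 = 11100001 → 3-byte char #6 = E1 84 8B.
Offset 17: leading byte 0xF0 = 11110000 → 4-byte char #7 = F0 99 B8 AA.
Offset 21: leading byte 0xDB = 11011011 → 2-byte char #8 = DB 8E.
Leading byte 0xDB = 11011011 matches 110xxxxx → 2-byte sequence.
Byte 1: 0xDB = 11011011, payload 11011 (5 bits).
Byte 2: 0x8E = 10001110 (10xxxxxx ✓), payload 001110.
Concatenate: 11011001110 = 0x6CE (11 bits → U+06CE).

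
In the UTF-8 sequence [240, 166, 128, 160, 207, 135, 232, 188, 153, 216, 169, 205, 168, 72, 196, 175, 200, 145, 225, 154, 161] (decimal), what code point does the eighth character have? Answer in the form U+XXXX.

Offset 0: leading byte 0xF0 = 11110000 → 4-byte char #1 = F0 A6 80 A0.
Offset 4: leading byte 0xCF = 11001111 → 2-byte char #2 = CF 87.
Offset 6: leading byte 0xE8 = 11101000 → 3-byte char #3 = E8 BC 99.
Offset 9: leading byte 0xD8 = 11011000 → 2-byte char #4 = D8 A9.
Offset 11: leading byte 0xCD = 11001101 → 2-byte char #5 = CD A8.
Offset 13: leading byte 0x48 = 01001000 → 1-byte char #6 = 48.
Offset 14: leading byte 0xC4 = 11000100 → 2-byte char #7 = C4 AF.
Offset 16: leading byte 0xC8 = 11001000 → 2-byte char #8 = C8 91.
Leading byte 0xC8 = 11001000 matches 110xxxxx → 2-byte sequence.
Byte 1: 0xC8 = 11001000, payload 01000 (5 bits).
Byte 2: 0x91 = 10010001 (10xxxxxx ✓), payload 010001.
Concatenate: 01000010001 = 0x211 (11 bits → U+0211).

U+0211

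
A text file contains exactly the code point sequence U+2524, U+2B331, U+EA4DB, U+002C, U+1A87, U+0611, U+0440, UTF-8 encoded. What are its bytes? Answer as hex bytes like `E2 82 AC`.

E2 94 A4 F0 AB 8C B1 F3 AA 93 9B 2C E1 AA 87 D8 91 D1 80

U+2524: 3-byte form → E2 94 A4.
U+2B331: 4-byte form → F0 AB 8C B1.
U+EA4DB: 4-byte form → F3 AA 93 9B.
U+002C: 1-byte form → 2C.
U+1A87: 3-byte form → E1 AA 87.
U+0611: 2-byte form → D8 91.
U+0440: 2-byte form → D1 80.
Concatenated (19 bytes): E2 94 A4 F0 AB 8C B1 F3 AA 93 9B 2C E1 AA 87 D8 91 D1 80.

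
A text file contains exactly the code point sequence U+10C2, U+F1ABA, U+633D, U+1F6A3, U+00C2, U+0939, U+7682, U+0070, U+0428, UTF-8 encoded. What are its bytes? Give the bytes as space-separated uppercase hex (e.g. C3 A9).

E1 83 82 F3 B1 AA BA E6 8C BD F0 9F 9A A3 C3 82 E0 A4 B9 E7 9A 82 70 D0 A8

U+10C2: 3-byte form → E1 83 82.
U+F1ABA: 4-byte form → F3 B1 AA BA.
U+633D: 3-byte form → E6 8C BD.
U+1F6A3: 4-byte form → F0 9F 9A A3.
U+00C2: 2-byte form → C3 82.
U+0939: 3-byte form → E0 A4 B9.
U+7682: 3-byte form → E7 9A 82.
U+0070: 1-byte form → 70.
U+0428: 2-byte form → D0 A8.
Concatenated (25 bytes): E1 83 82 F3 B1 AA BA E6 8C BD F0 9F 9A A3 C3 82 E0 A4 B9 E7 9A 82 70 D0 A8.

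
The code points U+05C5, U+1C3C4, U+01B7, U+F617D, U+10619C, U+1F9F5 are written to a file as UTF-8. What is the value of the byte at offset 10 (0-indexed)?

0x85

U+05C5 → 2-byte form D7 85 at offsets 0–1.
U+1C3C4 → 4-byte form F0 9C 8F 84 at offsets 2–5.
U+01B7 → 2-byte form C6 B7 at offsets 6–7.
U+F617D → 4-byte form F3 B6 85 BD at offsets 8–11.
Offset 10 falls in char 4's range; it's byte 3 of F3 B6 85 BD = 0x85.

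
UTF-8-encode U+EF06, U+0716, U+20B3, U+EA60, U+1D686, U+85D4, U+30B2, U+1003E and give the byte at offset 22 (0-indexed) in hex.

U+EF06 → 3-byte form EE BC 86 at offsets 0–2.
U+0716 → 2-byte form DC 96 at offsets 3–4.
U+20B3 → 3-byte form E2 82 B3 at offsets 5–7.
U+EA60 → 3-byte form EE A9 A0 at offsets 8–10.
U+1D686 → 4-byte form F0 9D 9A 86 at offsets 11–14.
U+85D4 → 3-byte form E8 97 94 at offsets 15–17.
U+30B2 → 3-byte form E3 82 B2 at offsets 18–20.
U+1003E → 4-byte form F0 90 80 BE at offsets 21–24.
Offset 22 falls in char 8's range; it's byte 2 of F0 90 80 BE = 0x90.

0x90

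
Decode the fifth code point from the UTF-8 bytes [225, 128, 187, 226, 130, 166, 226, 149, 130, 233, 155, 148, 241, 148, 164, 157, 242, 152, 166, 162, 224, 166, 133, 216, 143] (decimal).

Offset 0: leading byte 0xE1 = 11100001 → 3-byte char #1 = E1 80 BB.
Offset 3: leading byte 0xE2 = 11100010 → 3-byte char #2 = E2 82 A6.
Offset 6: leading byte 0xE2 = 11100010 → 3-byte char #3 = E2 95 82.
Offset 9: leading byte 0xE9 = 11101001 → 3-byte char #4 = E9 9B 94.
Offset 12: leading byte 0xF1 = 11110001 → 4-byte char #5 = F1 94 A4 9D.
Leading byte 0xF1 = 11110001 matches 11110xxx → 4-byte sequence.
Byte 1: 0xF1 = 11110001, payload 001 (3 bits).
Byte 2: 0x94 = 10010100 (10xxxxxx ✓), payload 010100.
Byte 3: 0xA4 = 10100100 (10xxxxxx ✓), payload 100100.
Byte 4: 0x9D = 10011101 (10xxxxxx ✓), payload 011101.
Concatenate: 001010100100100011101 = 0x5491D (21 bits → U+5491D).

U+5491D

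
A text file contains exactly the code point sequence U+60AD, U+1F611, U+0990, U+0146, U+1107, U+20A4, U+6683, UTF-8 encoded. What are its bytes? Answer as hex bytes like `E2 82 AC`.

E6 82 AD F0 9F 98 91 E0 A6 90 C5 86 E1 84 87 E2 82 A4 E6 9A 83

U+60AD: 3-byte form → E6 82 AD.
U+1F611: 4-byte form → F0 9F 98 91.
U+0990: 3-byte form → E0 A6 90.
U+0146: 2-byte form → C5 86.
U+1107: 3-byte form → E1 84 87.
U+20A4: 3-byte form → E2 82 A4.
U+6683: 3-byte form → E6 9A 83.
Concatenated (21 bytes): E6 82 AD F0 9F 98 91 E0 A6 90 C5 86 E1 84 87 E2 82 A4 E6 9A 83.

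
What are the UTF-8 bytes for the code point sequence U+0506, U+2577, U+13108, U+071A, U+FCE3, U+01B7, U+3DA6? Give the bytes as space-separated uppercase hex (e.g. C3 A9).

D4 86 E2 95 B7 F0 93 84 88 DC 9A EF B3 A3 C6 B7 E3 B6 A6

U+0506: 2-byte form → D4 86.
U+2577: 3-byte form → E2 95 B7.
U+13108: 4-byte form → F0 93 84 88.
U+071A: 2-byte form → DC 9A.
U+FCE3: 3-byte form → EF B3 A3.
U+01B7: 2-byte form → C6 B7.
U+3DA6: 3-byte form → E3 B6 A6.
Concatenated (19 bytes): D4 86 E2 95 B7 F0 93 84 88 DC 9A EF B3 A3 C6 B7 E3 B6 A6.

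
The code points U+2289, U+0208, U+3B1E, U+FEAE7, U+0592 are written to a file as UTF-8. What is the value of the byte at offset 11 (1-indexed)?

1-indexed offset 11 is 0-indexed offset 10.
U+2289 → 3-byte form E2 8A 89 at offsets 0–2.
U+0208 → 2-byte form C8 88 at offsets 3–4.
U+3B1E → 3-byte form E3 AC 9E at offsets 5–7.
U+FEAE7 → 4-byte form F3 BE AB A7 at offsets 8–11.
Offset 10 falls in char 4's range; it's byte 3 of F3 BE AB A7 = 0xAB.

0xAB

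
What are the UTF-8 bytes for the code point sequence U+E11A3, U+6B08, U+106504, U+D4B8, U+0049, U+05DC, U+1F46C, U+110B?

F3 A1 86 A3 E6 AC 88 F4 86 94 84 ED 92 B8 49 D7 9C F0 9F 91 AC E1 84 8B

U+E11A3: 4-byte form → F3 A1 86 A3.
U+6B08: 3-byte form → E6 AC 88.
U+106504: 4-byte form → F4 86 94 84.
U+D4B8: 3-byte form → ED 92 B8.
U+0049: 1-byte form → 49.
U+05DC: 2-byte form → D7 9C.
U+1F46C: 4-byte form → F0 9F 91 AC.
U+110B: 3-byte form → E1 84 8B.
Concatenated (24 bytes): F3 A1 86 A3 E6 AC 88 F4 86 94 84 ED 92 B8 49 D7 9C F0 9F 91 AC E1 84 8B.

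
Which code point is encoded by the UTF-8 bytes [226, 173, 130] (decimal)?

Leading byte 0xE2 = 11100010 matches 1110xxxx → 3-byte sequence.
Byte 1: 0xE2 = 11100010, payload 0010 (4 bits).
Byte 2: 0xAD = 10101101 (10xxxxxx ✓), payload 101101.
Byte 3: 0x82 = 10000010 (10xxxxxx ✓), payload 000010.
Concatenate: 0010101101000010 = 0x2B42 (16 bits → U+2B42).

U+2B42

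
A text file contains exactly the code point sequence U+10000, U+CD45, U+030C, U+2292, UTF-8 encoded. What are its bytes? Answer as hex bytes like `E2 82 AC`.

U+10000: 4-byte form → F0 90 80 80.
U+CD45: 3-byte form → EC B5 85.
U+030C: 2-byte form → CC 8C.
U+2292: 3-byte form → E2 8A 92.
Concatenated (12 bytes): F0 90 80 80 EC B5 85 CC 8C E2 8A 92.

F0 90 80 80 EC B5 85 CC 8C E2 8A 92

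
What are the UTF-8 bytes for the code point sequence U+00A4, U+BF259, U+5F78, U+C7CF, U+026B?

C2 A4 F2 BF 89 99 E5 BD B8 EC 9F 8F C9 AB

U+00A4: 2-byte form → C2 A4.
U+BF259: 4-byte form → F2 BF 89 99.
U+5F78: 3-byte form → E5 BD B8.
U+C7CF: 3-byte form → EC 9F 8F.
U+026B: 2-byte form → C9 AB.
Concatenated (14 bytes): C2 A4 F2 BF 89 99 E5 BD B8 EC 9F 8F C9 AB.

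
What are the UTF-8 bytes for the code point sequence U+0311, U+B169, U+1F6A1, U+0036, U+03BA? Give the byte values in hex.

CC 91 EB 85 A9 F0 9F 9A A1 36 CE BA

U+0311: 2-byte form → CC 91.
U+B169: 3-byte form → EB 85 A9.
U+1F6A1: 4-byte form → F0 9F 9A A1.
U+0036: 1-byte form → 36.
U+03BA: 2-byte form → CE BA.
Concatenated (12 bytes): CC 91 EB 85 A9 F0 9F 9A A1 36 CE BA.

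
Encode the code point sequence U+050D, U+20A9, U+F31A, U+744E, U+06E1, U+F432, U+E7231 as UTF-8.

U+050D: 2-byte form → D4 8D.
U+20A9: 3-byte form → E2 82 A9.
U+F31A: 3-byte form → EF 8C 9A.
U+744E: 3-byte form → E7 91 8E.
U+06E1: 2-byte form → DB A1.
U+F432: 3-byte form → EF 90 B2.
U+E7231: 4-byte form → F3 A7 88 B1.
Concatenated (20 bytes): D4 8D E2 82 A9 EF 8C 9A E7 91 8E DB A1 EF 90 B2 F3 A7 88 B1.

D4 8D E2 82 A9 EF 8C 9A E7 91 8E DB A1 EF 90 B2 F3 A7 88 B1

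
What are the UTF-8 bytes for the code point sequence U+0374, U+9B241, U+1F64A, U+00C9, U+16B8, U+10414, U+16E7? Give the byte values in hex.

U+0374: 2-byte form → CD B4.
U+9B241: 4-byte form → F2 9B 89 81.
U+1F64A: 4-byte form → F0 9F 99 8A.
U+00C9: 2-byte form → C3 89.
U+16B8: 3-byte form → E1 9A B8.
U+10414: 4-byte form → F0 90 90 94.
U+16E7: 3-byte form → E1 9B A7.
Concatenated (22 bytes): CD B4 F2 9B 89 81 F0 9F 99 8A C3 89 E1 9A B8 F0 90 90 94 E1 9B A7.

CD B4 F2 9B 89 81 F0 9F 99 8A C3 89 E1 9A B8 F0 90 90 94 E1 9B A7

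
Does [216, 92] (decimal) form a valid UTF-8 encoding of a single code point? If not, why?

invalid (non-continuation byte where continuation expected)

Leading byte 0xD8 = 11011000 → 2-byte form.
Byte 2 is 0x5C = 01011100, which is not 10xxxxxx — expected a continuation byte.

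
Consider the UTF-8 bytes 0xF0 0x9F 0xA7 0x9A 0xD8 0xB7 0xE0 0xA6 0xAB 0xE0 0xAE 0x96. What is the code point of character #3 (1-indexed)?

U+09AB

Offset 0: leading byte 0xF0 = 11110000 → 4-byte char #1 = F0 9F A7 9A.
Offset 4: leading byte 0xD8 = 11011000 → 2-byte char #2 = D8 B7.
Offset 6: leading byte 0xE0 = 11100000 → 3-byte char #3 = E0 A6 AB.
Leading byte 0xE0 = 11100000 matches 1110xxxx → 3-byte sequence.
Byte 1: 0xE0 = 11100000, payload 0000 (4 bits).
Byte 2: 0xA6 = 10100110 (10xxxxxx ✓), payload 100110.
Byte 3: 0xAB = 10101011 (10xxxxxx ✓), payload 101011.
Concatenate: 0000100110101011 = 0x9AB (16 bits → U+09AB).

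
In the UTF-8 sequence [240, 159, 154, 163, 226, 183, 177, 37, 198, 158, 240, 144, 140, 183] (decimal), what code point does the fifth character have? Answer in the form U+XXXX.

U+10337

Offset 0: leading byte 0xF0 = 11110000 → 4-byte char #1 = F0 9F 9A A3.
Offset 4: leading byte 0xE2 = 11100010 → 3-byte char #2 = E2 B7 B1.
Offset 7: leading byte 0x25 = 00100101 → 1-byte char #3 = 25.
Offset 8: leading byte 0xC6 = 11000110 → 2-byte char #4 = C6 9E.
Offset 10: leading byte 0xF0 = 11110000 → 4-byte char #5 = F0 90 8C B7.
Leading byte 0xF0 = 11110000 matches 11110xxx → 4-byte sequence.
Byte 1: 0xF0 = 11110000, payload 000 (3 bits).
Byte 2: 0x90 = 10010000 (10xxxxxx ✓), payload 010000.
Byte 3: 0x8C = 10001100 (10xxxxxx ✓), payload 001100.
Byte 4: 0xB7 = 10110111 (10xxxxxx ✓), payload 110111.
Concatenate: 000010000001100110111 = 0x10337 (21 bits → U+10337).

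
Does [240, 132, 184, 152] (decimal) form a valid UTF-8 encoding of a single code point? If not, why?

Leading byte 0xF0 = 11110000 → 4-byte form.
Continuation bytes all match 10xxxxxx. Payload decodes to 0x4E18.
But 0x4E18 < 0x10000, the minimum for a 4-byte sequence — this is an overlong encoding.

invalid (overlong encoding)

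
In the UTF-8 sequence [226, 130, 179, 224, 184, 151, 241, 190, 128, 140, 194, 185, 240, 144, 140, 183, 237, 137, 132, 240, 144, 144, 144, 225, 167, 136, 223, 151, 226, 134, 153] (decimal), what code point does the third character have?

Offset 0: leading byte 0xE2 = 11100010 → 3-byte char #1 = E2 82 B3.
Offset 3: leading byte 0xE0 = 11100000 → 3-byte char #2 = E0 B8 97.
Offset 6: leading byte 0xF1 = 11110001 → 4-byte char #3 = F1 BE 80 8C.
Leading byte 0xF1 = 11110001 matches 11110xxx → 4-byte sequence.
Byte 1: 0xF1 = 11110001, payload 001 (3 bits).
Byte 2: 0xBE = 10111110 (10xxxxxx ✓), payload 111110.
Byte 3: 0x80 = 10000000 (10xxxxxx ✓), payload 000000.
Byte 4: 0x8C = 10001100 (10xxxxxx ✓), payload 001100.
Concatenate: 001111110000000001100 = 0x7E00C (21 bits → U+7E00C).

U+7E00C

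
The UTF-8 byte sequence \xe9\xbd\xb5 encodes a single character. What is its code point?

U+9F75

Leading byte 0xE9 = 11101001 matches 1110xxxx → 3-byte sequence.
Byte 1: 0xE9 = 11101001, payload 1001 (4 bits).
Byte 2: 0xBD = 10111101 (10xxxxxx ✓), payload 111101.
Byte 3: 0xB5 = 10110101 (10xxxxxx ✓), payload 110101.
Concatenate: 1001111101110101 = 0x9F75 (16 bits → U+9F75).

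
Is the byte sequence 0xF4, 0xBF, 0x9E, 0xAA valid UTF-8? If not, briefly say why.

invalid (encodes a value above U+10FFFF)

Leading byte 0xF4 = 11110100 → 4-byte form.
Payload = 0x13F7AA, which exceeds U+10FFFF, the maximum Unicode code point. (Leading bytes F5–FF, or F4 followed by ≥ 0x90, are invalid.)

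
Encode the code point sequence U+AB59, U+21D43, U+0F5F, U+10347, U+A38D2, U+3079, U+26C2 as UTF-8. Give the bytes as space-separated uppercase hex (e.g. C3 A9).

EA AD 99 F0 A1 B5 83 E0 BD 9F F0 90 8D 87 F2 A3 A3 92 E3 81 B9 E2 9B 82

U+AB59: 3-byte form → EA AD 99.
U+21D43: 4-byte form → F0 A1 B5 83.
U+0F5F: 3-byte form → E0 BD 9F.
U+10347: 4-byte form → F0 90 8D 87.
U+A38D2: 4-byte form → F2 A3 A3 92.
U+3079: 3-byte form → E3 81 B9.
U+26C2: 3-byte form → E2 9B 82.
Concatenated (24 bytes): EA AD 99 F0 A1 B5 83 E0 BD 9F F0 90 8D 87 F2 A3 A3 92 E3 81 B9 E2 9B 82.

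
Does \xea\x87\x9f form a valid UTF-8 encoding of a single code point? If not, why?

Leading byte 0xEA = 11101010 → 3-byte form.
Continuation bytes 0x87=10000111, 0x9F=10011111 all match 10xxxxxx.
Decoded value 0xA1DF is ≥ 0x800 (shortest form) and not a surrogate.

valid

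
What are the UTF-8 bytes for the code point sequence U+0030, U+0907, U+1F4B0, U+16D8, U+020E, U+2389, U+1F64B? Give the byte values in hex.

U+0030: 1-byte form → 30.
U+0907: 3-byte form → E0 A4 87.
U+1F4B0: 4-byte form → F0 9F 92 B0.
U+16D8: 3-byte form → E1 9B 98.
U+020E: 2-byte form → C8 8E.
U+2389: 3-byte form → E2 8E 89.
U+1F64B: 4-byte form → F0 9F 99 8B.
Concatenated (20 bytes): 30 E0 A4 87 F0 9F 92 B0 E1 9B 98 C8 8E E2 8E 89 F0 9F 99 8B.

30 E0 A4 87 F0 9F 92 B0 E1 9B 98 C8 8E E2 8E 89 F0 9F 99 8B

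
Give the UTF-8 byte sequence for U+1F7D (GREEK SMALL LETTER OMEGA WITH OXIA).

E1 BD BD

U+1F7D = 0x1F7D = 8061 decimal. In range U+0800–U+FFFF → 3-byte form: 1110xxxx 10xxxxxx 10xxxxxx.
Binary (16 bits): 0001111101111101.
Split 4+6+6: 0001 | 111101 | 111101.
Byte 1: 11100001 = 0xE1.
Byte 2: 10111101 = 0xBD.
Byte 3: 10111101 = 0xBD.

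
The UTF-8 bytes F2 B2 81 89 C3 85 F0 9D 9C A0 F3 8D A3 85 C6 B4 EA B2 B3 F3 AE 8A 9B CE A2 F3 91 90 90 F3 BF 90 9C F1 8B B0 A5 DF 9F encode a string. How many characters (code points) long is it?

Byte at offset 0: 0xF2 = 11110010 → 4-byte char (#1). Advance 4.
Byte at offset 4: 0xC3 = 11000011 → 2-byte char (#2). Advance 2.
Byte at offset 6: 0xF0 = 11110000 → 4-byte char (#3). Advance 4.
Byte at offset 10: 0xF3 = 11110011 → 4-byte char (#4). Advance 4.
Byte at offset 14: 0xC6 = 11000110 → 2-byte char (#5). Advance 2.
Byte at offset 16: 0xEA = 11101010 → 3-byte char (#6). Advance 3.
Byte at offset 19: 0xF3 = 11110011 → 4-byte char (#7). Advance 4.
Byte at offset 23: 0xCE = 11001110 → 2-byte char (#8). Advance 2.
Byte at offset 25: 0xF3 = 11110011 → 4-byte char (#9). Advance 4.
Byte at offset 29: 0xF3 = 11110011 → 4-byte char (#10). Advance 4.
Byte at offset 33: 0xF1 = 11110001 → 4-byte char (#11). Advance 4.
Byte at offset 37: 0xDF = 11011111 → 2-byte char (#12). Advance 2.
Reached end at offset 39 after 12 code points.

12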